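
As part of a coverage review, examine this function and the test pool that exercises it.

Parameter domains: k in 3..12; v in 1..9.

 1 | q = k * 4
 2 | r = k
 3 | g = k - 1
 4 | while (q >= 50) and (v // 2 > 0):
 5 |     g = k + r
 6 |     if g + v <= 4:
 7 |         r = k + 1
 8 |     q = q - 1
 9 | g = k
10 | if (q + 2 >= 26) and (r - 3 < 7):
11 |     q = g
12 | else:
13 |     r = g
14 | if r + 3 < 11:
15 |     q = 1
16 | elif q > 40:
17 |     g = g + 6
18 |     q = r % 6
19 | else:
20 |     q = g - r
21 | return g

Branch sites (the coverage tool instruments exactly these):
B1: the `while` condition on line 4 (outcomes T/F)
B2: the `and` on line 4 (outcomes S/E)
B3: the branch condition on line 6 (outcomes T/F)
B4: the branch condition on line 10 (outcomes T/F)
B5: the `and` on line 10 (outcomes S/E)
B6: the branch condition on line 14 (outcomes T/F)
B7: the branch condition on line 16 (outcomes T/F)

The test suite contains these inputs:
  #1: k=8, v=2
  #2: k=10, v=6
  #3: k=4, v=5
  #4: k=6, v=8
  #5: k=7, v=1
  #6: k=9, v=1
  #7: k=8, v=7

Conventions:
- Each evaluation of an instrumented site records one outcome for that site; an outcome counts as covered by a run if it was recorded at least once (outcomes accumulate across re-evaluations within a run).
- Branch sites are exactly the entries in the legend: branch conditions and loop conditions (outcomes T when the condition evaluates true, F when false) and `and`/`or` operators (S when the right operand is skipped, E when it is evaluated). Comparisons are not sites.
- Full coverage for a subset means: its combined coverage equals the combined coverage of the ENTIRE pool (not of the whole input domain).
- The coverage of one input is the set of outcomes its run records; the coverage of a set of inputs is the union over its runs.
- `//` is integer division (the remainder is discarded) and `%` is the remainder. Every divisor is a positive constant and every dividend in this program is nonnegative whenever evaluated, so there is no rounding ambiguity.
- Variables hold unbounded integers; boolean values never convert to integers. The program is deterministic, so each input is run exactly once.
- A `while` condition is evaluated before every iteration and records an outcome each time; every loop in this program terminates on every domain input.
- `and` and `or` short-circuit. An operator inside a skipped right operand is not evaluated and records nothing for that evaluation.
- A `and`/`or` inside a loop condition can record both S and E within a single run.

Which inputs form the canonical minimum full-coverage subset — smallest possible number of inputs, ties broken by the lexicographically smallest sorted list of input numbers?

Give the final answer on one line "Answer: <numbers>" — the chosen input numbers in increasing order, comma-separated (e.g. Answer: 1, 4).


run #1 (k=8, v=2) records B1=F, B2=S, B4=T, B5=E, B6=F, B7=F
run #2 (k=10, v=6) records B1=F, B2=S, B4=F, B5=E, B6=F, B7=F
run #3 (k=4, v=5) records B1=F, B2=S, B4=F, B5=S, B6=T
run #4 (k=6, v=8) records B1=F, B2=S, B4=T, B5=E, B6=T
run #5 (k=7, v=1) records B1=F, B2=S, B4=T, B5=E, B6=T
run #6 (k=9, v=1) records B1=F, B2=S, B4=T, B5=E, B6=F, B7=F
run #7 (k=8, v=7) records B1=F, B2=S, B4=T, B5=E, B6=F, B7=F
union over all inputs: B1=F, B2=S, B4=T, B4=F, B5=S, B5=E, B6=T, B6=F, B7=F (9 outcomes)
every size-1 subset falls short of the 9 outcomes (best: 6/9)
size 2: inputs {1, 3} cover all 9 outcomes, and no lexicographically smaller subset of this size does
Answer: 1, 3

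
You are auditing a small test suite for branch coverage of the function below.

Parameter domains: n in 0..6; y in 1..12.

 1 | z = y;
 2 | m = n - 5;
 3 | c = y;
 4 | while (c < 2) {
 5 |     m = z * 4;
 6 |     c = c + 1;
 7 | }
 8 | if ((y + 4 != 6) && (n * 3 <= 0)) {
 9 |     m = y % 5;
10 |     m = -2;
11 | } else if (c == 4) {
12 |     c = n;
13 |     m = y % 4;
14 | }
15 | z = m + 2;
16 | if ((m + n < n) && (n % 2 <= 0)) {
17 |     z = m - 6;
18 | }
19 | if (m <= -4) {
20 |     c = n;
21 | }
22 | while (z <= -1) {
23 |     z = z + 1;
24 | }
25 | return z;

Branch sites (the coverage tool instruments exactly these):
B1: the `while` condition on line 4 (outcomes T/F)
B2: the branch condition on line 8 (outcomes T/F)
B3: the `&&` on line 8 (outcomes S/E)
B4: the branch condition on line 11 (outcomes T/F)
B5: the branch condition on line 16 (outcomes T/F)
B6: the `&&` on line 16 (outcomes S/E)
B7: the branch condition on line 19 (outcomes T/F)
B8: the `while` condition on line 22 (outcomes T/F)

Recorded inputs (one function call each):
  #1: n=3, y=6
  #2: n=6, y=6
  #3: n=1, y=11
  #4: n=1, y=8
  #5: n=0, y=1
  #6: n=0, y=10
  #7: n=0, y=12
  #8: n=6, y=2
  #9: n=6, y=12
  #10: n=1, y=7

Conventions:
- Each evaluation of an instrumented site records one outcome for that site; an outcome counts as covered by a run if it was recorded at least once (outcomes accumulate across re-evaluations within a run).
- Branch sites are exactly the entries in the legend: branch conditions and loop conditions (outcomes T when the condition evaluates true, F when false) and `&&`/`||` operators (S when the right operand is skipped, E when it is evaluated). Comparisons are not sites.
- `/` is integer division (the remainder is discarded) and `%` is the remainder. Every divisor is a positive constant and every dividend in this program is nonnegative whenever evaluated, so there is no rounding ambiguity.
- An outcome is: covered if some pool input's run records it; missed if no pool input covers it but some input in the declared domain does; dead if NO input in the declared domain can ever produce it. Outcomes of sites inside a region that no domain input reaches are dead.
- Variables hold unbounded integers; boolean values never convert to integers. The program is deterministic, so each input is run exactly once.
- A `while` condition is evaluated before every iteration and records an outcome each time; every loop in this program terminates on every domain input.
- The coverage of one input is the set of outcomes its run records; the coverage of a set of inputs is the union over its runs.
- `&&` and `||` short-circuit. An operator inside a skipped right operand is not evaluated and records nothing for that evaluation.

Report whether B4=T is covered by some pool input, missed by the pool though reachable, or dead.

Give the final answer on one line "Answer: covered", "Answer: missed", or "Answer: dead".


no pool input records B4=T
but domain input (n=1, y=4) does record it -> reachable, so missed
Answer: missed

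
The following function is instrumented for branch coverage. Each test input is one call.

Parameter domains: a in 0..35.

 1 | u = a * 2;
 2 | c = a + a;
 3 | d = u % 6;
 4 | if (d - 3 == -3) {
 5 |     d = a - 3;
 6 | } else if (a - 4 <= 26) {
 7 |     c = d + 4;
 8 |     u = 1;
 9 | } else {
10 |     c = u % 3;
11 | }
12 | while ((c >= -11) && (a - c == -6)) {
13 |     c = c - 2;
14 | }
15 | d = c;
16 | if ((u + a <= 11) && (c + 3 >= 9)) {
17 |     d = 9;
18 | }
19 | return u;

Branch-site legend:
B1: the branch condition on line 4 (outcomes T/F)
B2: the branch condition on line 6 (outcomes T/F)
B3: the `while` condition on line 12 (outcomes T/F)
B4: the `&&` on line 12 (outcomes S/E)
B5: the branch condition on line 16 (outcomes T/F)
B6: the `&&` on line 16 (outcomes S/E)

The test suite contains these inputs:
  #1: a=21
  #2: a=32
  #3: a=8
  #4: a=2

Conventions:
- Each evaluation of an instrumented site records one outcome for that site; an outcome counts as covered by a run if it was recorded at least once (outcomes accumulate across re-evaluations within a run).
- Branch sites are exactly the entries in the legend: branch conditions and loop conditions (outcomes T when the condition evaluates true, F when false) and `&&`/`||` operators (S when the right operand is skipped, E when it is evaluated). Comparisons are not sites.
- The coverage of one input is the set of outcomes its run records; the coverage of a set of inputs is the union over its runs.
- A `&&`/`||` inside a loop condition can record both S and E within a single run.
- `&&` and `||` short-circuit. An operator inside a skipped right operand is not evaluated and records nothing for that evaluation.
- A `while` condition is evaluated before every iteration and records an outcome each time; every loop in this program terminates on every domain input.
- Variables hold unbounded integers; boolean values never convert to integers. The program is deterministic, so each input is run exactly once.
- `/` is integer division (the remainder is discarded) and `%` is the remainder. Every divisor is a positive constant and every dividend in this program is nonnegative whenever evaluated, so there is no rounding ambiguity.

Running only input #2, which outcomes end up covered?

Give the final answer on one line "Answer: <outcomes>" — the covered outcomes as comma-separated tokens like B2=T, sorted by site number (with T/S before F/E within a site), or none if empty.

Tracing the run of input #2 (a=32):
  B1->F, B2->F, B4->E, B3->F, B6->S, B5->F
distinct outcomes covered: B1=F, B2=F, B3=F, B4=E, B5=F, B6=S

Answer: B1=F, B2=F, B3=F, B4=E, B5=F, B6=S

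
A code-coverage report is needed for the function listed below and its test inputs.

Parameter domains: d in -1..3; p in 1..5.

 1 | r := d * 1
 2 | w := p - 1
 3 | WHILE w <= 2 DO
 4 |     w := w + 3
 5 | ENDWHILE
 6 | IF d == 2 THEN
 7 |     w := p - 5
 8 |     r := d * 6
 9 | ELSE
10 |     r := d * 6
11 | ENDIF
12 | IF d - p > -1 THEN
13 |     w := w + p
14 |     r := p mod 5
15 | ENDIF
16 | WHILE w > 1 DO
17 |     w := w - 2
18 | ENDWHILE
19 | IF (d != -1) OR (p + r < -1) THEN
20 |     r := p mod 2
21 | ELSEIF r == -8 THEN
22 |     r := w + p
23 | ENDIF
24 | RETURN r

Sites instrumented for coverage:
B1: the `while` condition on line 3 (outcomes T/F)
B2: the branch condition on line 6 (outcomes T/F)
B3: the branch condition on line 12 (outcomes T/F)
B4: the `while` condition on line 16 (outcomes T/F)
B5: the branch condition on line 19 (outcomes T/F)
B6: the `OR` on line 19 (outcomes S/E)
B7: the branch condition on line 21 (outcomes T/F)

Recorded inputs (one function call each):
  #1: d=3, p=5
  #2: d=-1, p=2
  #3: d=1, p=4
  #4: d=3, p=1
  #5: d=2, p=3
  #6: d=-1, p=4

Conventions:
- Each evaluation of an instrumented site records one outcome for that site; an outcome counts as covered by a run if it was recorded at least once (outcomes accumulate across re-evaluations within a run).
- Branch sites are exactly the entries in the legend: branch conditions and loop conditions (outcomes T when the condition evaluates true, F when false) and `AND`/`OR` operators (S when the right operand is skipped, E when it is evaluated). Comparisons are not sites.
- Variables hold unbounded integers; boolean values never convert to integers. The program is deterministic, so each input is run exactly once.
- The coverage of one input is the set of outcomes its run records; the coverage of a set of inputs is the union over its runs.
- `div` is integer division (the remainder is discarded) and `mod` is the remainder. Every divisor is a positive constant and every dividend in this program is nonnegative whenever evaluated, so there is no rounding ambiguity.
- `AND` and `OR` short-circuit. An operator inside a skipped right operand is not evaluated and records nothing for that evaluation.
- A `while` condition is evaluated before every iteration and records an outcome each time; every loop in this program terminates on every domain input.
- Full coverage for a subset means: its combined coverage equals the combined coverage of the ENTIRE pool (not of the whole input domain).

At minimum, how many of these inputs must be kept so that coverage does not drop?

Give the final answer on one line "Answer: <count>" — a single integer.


run #1 (d=3, p=5) records B1=F, B2=F, B3=F, B4=T, B4=F, B5=T, B6=S
run #2 (d=-1, p=2) records B1=T, B1=F, B2=F, B3=F, B4=T, B4=F, B5=T, B6=E
run #3 (d=1, p=4) records B1=F, B2=F, B3=F, B4=T, B4=F, B5=T, B6=S
run #4 (d=3, p=1) records B1=T, B1=F, B2=F, B3=T, B4=T, B4=F, B5=T, B6=S
run #5 (d=2, p=3) records B1=T, B1=F, B2=T, B3=F, B4=F, B5=T, B6=S
run #6 (d=-1, p=4) records B1=F, B2=F, B3=F, B4=T, B4=F, B5=T, B6=E
the full pool covers 11 outcomes: B1=T, B1=F, B2=T, B2=F, B3=T, B3=F, B4=T, B4=F, B5=T, B6=S, B6=E
every size-1 subset falls short of the 11 outcomes (best: 8/11)
every size-2 subset falls short of the 11 outcomes (best: 10/11)
inputs {2, 4, 5} (size 3) cover everything; no size-3 subset with a lexicographically smaller index list covers all 11
Answer: 3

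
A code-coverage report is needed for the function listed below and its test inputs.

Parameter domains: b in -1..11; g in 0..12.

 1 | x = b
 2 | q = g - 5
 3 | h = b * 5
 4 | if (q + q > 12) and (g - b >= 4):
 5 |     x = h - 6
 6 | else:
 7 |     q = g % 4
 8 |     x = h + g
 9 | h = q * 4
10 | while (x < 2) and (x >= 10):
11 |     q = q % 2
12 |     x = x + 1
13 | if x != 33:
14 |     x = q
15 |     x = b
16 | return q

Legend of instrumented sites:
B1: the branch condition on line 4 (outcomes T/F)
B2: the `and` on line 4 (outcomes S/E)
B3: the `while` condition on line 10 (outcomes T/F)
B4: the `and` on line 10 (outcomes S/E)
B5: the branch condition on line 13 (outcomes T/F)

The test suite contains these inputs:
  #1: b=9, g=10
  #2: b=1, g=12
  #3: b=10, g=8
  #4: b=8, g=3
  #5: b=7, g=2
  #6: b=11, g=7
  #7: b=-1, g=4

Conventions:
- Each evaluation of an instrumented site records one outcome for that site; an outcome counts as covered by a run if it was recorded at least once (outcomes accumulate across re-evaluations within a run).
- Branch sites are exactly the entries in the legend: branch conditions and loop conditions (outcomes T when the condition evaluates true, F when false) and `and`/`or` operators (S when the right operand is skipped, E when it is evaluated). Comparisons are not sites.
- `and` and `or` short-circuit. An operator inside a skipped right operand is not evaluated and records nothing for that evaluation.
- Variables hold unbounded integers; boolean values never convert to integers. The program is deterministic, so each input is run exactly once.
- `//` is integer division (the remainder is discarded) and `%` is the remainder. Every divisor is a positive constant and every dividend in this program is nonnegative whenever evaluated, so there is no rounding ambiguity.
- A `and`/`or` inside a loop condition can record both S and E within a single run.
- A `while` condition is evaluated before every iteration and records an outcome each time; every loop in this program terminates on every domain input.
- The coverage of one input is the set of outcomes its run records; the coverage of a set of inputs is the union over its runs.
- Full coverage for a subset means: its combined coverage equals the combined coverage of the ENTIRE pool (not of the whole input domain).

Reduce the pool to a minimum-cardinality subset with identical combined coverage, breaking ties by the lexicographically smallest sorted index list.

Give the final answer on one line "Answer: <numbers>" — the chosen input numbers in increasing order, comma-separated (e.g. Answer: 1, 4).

input #1, b=9, g=10: events B2->S, B1->F, B4->S, B3->F, B5->T; outcomes B1=F, B2=S, B3=F, B4=S, B5=T
input #2, b=1, g=12: events B2->E, B1->T, B4->E, B3->F, B5->T; outcomes B1=T, B2=E, B3=F, B4=E, B5=T
input #3, b=10, g=8: events B2->S, B1->F, B4->S, B3->F, B5->T; outcomes B1=F, B2=S, B3=F, B4=S, B5=T
input #4, b=8, g=3: events B2->S, B1->F, B4->S, B3->F, B5->T; outcomes B1=F, B2=S, B3=F, B4=S, B5=T
input #5, b=7, g=2: events B2->S, B1->F, B4->S, B3->F, B5->T; outcomes B1=F, B2=S, B3=F, B4=S, B5=T
input #6, b=11, g=7: events B2->S, B1->F, B4->S, B3->F, B5->T; outcomes B1=F, B2=S, B3=F, B4=S, B5=T
input #7, b=-1, g=4: events B2->S, B1->F, B4->E, B3->F, B5->T; outcomes B1=F, B2=S, B3=F, B4=E, B5=T
together the pool reaches 8 outcomes: B1=T, B1=F, B2=S, B2=E, B3=F, B4=S, B4=E, B5=T
size 1 is not enough: best union over all size-1 subsets is 5/8
at size 2, {1, 2} reaches all 8 outcomes; every lexicographically earlier size-2 subset fails

Answer: 1, 2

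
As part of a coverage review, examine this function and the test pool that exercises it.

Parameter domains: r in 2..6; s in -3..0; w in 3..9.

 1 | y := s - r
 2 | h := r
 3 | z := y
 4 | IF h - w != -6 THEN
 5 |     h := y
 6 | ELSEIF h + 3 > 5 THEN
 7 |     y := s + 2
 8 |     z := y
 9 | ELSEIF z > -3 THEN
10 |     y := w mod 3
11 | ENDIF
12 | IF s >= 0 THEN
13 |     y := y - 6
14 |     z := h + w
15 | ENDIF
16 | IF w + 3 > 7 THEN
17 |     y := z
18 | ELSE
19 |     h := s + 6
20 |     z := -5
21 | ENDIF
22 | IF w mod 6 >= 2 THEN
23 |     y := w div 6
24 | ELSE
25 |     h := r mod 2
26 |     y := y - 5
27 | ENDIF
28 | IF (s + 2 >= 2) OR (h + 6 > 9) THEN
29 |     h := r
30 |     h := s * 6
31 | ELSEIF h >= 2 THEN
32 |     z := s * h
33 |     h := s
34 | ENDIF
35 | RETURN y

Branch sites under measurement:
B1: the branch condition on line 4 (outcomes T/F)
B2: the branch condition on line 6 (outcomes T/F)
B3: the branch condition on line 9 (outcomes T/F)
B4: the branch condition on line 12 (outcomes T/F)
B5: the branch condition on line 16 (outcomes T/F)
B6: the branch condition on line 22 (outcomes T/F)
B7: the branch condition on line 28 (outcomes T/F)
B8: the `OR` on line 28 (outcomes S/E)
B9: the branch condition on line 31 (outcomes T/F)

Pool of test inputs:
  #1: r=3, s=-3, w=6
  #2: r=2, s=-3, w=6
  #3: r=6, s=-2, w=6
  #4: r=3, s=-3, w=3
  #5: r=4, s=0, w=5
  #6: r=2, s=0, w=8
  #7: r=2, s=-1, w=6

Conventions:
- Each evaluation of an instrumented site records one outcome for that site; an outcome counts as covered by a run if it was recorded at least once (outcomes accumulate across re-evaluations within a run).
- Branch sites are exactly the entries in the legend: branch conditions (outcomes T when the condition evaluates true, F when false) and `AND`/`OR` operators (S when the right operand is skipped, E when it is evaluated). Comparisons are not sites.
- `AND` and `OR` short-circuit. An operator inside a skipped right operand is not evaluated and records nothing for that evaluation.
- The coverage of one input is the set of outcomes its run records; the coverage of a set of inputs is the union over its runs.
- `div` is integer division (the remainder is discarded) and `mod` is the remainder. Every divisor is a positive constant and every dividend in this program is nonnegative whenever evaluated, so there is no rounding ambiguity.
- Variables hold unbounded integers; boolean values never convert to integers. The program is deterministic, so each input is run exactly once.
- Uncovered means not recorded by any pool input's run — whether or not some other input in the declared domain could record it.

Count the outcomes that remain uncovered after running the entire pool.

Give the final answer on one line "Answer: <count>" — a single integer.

#1 (r=3, s=-3, w=6) -> B1->T, B4->F, B5->T, B6->F, B8->E, B7->F, B9->F; covered: B1=T, B4=F, B5=T, B6=F, B7=F, B8=E, B9=F
#2 (r=2, s=-3, w=6) -> B1->T, B4->F, B5->T, B6->F, B8->E, B7->F, B9->F; covered: B1=T, B4=F, B5=T, B6=F, B7=F, B8=E, B9=F
#3 (r=6, s=-2, w=6) -> B1->T, B4->F, B5->T, B6->F, B8->E, B7->F, B9->F; covered: B1=T, B4=F, B5=T, B6=F, B7=F, B8=E, B9=F
#4 (r=3, s=-3, w=3) -> B1->T, B4->F, B5->F, B6->T, B8->E, B7->F, B9->T; covered: B1=T, B4=F, B5=F, B6=T, B7=F, B8=E, B9=T
#5 (r=4, s=0, w=5) -> B1->T, B4->T, B5->T, B6->T, B8->S, B7->T; covered: B1=T, B4=T, B5=T, B6=T, B7=T, B8=S
#6 (r=2, s=0, w=8) -> B1->F, B2->F, B3->T, B4->T, B5->T, B6->T, B8->S, B7->T; covered: B1=F, B2=F, B3=T, B4=T, B5=T, B6=T, B7=T, B8=S
#7 (r=2, s=-1, w=6) -> B1->T, B4->F, B5->T, B6->F, B8->E, B7->F, B9->F; covered: B1=T, B4=F, B5=T, B6=F, B7=F, B8=E, B9=F
union over the pool: B1=T, B1=F, B2=F, B3=T, B4=T, B4=F, B5=T, B5=F, B6=T, B6=F, B7=T, B7=F, B8=S, B8=E, B9=T, B9=F
uncovered (2 of 18): B2=T, B3=F

Answer: 2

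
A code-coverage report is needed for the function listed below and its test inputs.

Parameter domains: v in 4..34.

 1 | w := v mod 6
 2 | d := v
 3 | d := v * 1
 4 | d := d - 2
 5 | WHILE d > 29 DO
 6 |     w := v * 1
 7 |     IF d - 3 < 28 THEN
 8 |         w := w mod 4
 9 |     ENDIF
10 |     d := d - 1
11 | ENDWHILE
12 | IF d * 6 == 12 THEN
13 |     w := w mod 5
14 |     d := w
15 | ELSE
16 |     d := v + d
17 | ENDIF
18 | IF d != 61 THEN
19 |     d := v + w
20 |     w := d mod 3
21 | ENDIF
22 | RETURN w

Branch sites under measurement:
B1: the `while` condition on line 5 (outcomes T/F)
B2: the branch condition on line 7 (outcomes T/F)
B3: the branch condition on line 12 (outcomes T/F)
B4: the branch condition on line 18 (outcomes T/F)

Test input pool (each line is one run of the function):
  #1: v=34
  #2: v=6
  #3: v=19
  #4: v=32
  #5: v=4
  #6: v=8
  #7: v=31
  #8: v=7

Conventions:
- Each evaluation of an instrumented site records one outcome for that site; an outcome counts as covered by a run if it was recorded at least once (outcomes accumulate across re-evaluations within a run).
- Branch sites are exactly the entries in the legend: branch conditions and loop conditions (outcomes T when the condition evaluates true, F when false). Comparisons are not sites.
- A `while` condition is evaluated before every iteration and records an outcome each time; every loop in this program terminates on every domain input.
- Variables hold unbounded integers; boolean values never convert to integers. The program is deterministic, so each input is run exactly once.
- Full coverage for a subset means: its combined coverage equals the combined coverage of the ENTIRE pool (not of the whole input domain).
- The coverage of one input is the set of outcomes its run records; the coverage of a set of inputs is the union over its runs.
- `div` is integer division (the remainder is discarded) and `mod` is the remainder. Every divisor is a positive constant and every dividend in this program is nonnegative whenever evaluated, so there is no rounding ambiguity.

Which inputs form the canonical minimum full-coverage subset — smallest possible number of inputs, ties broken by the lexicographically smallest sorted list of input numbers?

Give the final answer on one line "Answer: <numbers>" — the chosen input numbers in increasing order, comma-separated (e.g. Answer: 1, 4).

#1 (v=34) -> covered: B1=T, B1=F, B2=T, B2=F, B3=F, B4=T
#2 (v=6) -> covered: B1=F, B3=F, B4=T
#3 (v=19) -> covered: B1=F, B3=F, B4=T
#4 (v=32) -> covered: B1=T, B1=F, B2=T, B3=F, B4=F
#5 (v=4) -> covered: B1=F, B3=T, B4=T
#6 (v=8) -> covered: B1=F, B3=F, B4=T
#7 (v=31) -> covered: B1=F, B3=F, B4=T
#8 (v=7) -> covered: B1=F, B3=F, B4=T
pool-wide coverage (8 outcomes): B1=T, B1=F, B2=T, B2=F, B3=T, B3=F, B4=T, B4=F
size 1 is not enough: best union over all size-1 subsets is 6/8
size 2 is not enough: best union over all size-2 subsets is 7/8
the canonical winner is {1, 4, 5}: size 3, full 8-outcome coverage, earliest index list among size-3 covers

Answer: 1, 4, 5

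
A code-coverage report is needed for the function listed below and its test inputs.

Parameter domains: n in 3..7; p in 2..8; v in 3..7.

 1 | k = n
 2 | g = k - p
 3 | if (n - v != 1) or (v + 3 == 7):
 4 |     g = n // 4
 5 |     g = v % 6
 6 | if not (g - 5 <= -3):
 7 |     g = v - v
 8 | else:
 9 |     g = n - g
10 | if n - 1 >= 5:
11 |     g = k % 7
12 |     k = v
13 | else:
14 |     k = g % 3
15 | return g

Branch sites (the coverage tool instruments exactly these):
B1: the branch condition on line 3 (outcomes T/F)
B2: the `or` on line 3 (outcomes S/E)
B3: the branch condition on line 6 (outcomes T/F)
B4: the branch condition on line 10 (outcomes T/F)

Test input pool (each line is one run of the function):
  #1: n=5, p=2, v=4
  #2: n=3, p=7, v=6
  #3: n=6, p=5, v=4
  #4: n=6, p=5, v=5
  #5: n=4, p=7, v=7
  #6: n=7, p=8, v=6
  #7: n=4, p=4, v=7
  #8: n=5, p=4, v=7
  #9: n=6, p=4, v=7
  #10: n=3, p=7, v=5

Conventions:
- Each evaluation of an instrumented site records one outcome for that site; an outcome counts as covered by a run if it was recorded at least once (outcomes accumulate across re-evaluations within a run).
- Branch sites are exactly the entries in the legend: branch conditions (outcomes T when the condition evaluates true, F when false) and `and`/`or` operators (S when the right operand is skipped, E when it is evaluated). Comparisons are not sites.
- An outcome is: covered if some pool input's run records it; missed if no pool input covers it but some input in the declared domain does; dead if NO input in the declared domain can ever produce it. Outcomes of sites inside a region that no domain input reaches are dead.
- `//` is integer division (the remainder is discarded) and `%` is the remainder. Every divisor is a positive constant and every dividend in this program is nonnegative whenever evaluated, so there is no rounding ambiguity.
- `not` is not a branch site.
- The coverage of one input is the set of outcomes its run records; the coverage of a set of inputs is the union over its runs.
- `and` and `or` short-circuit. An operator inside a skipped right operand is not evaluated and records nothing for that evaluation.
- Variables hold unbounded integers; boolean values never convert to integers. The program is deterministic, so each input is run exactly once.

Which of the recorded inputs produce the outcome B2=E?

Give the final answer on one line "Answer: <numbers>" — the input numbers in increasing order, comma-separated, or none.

input #1 (n=5, p=2, v=4): hits B2=E
input #2 (n=3, p=7, v=6): never hits B2=E
input #3 (n=6, p=5, v=4): never hits B2=E
input #4 (n=6, p=5, v=5): hits B2=E
input #5 (n=4, p=7, v=7): never hits B2=E
input #6 (n=7, p=8, v=6): hits B2=E
input #7 (n=4, p=4, v=7): never hits B2=E
input #8 (n=5, p=4, v=7): never hits B2=E
input #9 (n=6, p=4, v=7): never hits B2=E
input #10 (n=3, p=7, v=5): never hits B2=E

Answer: 1, 4, 6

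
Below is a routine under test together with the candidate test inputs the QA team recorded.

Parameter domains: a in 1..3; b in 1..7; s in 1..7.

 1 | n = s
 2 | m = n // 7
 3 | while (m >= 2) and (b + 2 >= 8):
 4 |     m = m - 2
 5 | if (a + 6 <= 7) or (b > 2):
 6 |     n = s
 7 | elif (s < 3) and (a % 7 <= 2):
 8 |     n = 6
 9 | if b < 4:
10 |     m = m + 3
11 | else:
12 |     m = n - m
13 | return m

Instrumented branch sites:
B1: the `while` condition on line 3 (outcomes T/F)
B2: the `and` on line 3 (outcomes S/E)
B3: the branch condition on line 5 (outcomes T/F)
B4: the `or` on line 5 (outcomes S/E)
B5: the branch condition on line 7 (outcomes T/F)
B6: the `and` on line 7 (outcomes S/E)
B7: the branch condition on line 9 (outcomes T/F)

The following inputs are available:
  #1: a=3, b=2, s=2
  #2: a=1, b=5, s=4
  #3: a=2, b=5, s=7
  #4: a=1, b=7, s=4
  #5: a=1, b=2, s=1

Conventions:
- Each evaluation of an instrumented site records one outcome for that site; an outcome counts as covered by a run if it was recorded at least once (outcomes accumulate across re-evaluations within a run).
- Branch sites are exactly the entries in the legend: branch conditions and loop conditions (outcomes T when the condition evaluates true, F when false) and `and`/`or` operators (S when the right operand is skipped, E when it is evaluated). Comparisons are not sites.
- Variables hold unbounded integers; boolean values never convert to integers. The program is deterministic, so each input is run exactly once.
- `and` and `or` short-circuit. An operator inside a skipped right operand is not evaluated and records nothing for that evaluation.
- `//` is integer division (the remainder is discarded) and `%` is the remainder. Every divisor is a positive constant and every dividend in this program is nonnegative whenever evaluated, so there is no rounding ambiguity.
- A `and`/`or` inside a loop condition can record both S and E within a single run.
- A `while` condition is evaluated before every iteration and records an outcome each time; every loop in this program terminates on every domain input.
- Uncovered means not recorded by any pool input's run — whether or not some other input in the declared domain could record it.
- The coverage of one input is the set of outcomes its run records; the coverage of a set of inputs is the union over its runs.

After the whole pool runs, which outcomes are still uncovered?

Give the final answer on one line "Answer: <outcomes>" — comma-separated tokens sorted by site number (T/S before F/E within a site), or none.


input #1 (a=3, b=2, s=2): covers B1=F, B2=S, B3=F, B4=E, B5=F, B6=E, B7=T
input #2 (a=1, b=5, s=4): covers B1=F, B2=S, B3=T, B4=S, B7=F
input #3 (a=2, b=5, s=7): covers B1=F, B2=S, B3=T, B4=E, B7=F
input #4 (a=1, b=7, s=4): covers B1=F, B2=S, B3=T, B4=S, B7=F
input #5 (a=1, b=2, s=1): covers B1=F, B2=S, B3=T, B4=S, B7=T
union over the pool: B1=F, B2=S, B3=T, B3=F, B4=S, B4=E, B5=F, B6=E, B7=T, B7=F
uncovered (4 of 14): B1=T, B2=E, B5=T, B6=S
Answer: B1=T, B2=E, B5=T, B6=S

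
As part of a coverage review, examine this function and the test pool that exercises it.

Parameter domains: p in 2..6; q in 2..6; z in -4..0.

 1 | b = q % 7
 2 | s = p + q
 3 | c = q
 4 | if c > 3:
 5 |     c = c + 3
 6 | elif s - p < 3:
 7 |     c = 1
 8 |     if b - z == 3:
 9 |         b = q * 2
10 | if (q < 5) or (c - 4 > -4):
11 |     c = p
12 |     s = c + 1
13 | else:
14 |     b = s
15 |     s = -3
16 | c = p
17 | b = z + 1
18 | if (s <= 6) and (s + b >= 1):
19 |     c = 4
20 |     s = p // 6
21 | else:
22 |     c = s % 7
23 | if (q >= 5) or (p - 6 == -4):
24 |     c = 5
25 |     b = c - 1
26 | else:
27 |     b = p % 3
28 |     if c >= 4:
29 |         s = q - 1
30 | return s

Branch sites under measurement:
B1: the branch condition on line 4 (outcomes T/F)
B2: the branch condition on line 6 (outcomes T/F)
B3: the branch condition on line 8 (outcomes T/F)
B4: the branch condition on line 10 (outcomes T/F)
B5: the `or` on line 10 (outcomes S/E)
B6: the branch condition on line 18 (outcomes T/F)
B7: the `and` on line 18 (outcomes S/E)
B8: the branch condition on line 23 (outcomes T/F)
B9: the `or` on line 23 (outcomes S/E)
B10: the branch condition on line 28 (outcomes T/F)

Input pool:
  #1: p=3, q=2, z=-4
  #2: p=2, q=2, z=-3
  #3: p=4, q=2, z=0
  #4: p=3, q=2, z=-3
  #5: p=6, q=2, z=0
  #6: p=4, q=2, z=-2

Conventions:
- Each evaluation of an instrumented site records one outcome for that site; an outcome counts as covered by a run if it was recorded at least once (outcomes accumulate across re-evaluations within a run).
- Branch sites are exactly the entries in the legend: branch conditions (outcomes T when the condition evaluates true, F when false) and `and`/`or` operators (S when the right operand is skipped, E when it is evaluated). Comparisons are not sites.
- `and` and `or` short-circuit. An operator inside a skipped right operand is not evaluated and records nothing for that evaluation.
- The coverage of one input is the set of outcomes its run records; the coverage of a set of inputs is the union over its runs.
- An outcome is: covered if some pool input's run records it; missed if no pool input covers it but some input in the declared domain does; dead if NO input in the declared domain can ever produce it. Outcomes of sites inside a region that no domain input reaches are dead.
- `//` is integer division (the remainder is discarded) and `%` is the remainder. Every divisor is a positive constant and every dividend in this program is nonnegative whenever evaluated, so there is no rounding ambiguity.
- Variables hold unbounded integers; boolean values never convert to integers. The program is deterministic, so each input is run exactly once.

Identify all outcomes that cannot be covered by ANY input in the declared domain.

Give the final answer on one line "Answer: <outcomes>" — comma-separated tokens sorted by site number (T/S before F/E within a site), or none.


sweeping the full domain (125 inputs) for each outcome:
  B4=F: no domain input ever produces it -> dead
  reachable outcomes have witnesses, e.g. B1=T (e.g. p=2, q=4, z=-4), B1=F (e.g. p=2, q=2, z=-4), B2=T (e.g. p=2, q=2, z=-4), B2=F (e.g. p=2, q=3, z=-4)
Answer: B4=F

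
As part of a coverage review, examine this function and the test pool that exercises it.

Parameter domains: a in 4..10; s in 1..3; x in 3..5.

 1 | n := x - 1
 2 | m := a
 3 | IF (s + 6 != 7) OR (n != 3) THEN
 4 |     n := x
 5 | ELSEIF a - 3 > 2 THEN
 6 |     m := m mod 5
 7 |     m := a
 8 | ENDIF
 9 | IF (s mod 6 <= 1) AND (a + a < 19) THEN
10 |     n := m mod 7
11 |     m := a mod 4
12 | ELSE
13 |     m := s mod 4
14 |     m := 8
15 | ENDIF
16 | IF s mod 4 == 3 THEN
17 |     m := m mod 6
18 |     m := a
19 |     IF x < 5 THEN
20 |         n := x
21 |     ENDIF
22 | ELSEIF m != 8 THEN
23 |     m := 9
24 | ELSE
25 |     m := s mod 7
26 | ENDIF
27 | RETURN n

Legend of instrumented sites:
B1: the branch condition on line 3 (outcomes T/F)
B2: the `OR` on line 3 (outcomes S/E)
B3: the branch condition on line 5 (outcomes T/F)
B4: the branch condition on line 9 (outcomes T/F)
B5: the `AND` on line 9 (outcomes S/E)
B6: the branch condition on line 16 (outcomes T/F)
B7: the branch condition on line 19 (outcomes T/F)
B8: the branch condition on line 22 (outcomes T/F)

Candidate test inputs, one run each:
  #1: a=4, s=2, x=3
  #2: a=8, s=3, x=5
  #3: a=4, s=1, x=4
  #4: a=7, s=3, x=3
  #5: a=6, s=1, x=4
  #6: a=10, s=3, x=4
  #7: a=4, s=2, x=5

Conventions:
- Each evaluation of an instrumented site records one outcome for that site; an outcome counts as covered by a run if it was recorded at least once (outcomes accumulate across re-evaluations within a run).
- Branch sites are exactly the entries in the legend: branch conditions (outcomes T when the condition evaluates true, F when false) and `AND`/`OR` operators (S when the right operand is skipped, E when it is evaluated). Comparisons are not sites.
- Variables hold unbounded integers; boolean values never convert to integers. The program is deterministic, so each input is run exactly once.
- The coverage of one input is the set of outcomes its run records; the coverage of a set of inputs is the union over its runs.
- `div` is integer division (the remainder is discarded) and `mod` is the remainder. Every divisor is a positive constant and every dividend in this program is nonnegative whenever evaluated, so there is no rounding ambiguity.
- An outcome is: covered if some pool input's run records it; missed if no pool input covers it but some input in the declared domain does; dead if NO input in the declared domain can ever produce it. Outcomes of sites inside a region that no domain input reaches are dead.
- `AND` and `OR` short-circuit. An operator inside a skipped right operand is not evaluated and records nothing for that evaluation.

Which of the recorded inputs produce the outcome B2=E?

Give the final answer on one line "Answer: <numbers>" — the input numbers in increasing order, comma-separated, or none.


input #1 (a=4, s=2, x=3): does not record B2=E
input #2 (a=8, s=3, x=5): does not record B2=E
input #3 (a=4, s=1, x=4): records B2=E
input #4 (a=7, s=3, x=3): does not record B2=E
input #5 (a=6, s=1, x=4): records B2=E
input #6 (a=10, s=3, x=4): does not record B2=E
input #7 (a=4, s=2, x=5): does not record B2=E
Answer: 3, 5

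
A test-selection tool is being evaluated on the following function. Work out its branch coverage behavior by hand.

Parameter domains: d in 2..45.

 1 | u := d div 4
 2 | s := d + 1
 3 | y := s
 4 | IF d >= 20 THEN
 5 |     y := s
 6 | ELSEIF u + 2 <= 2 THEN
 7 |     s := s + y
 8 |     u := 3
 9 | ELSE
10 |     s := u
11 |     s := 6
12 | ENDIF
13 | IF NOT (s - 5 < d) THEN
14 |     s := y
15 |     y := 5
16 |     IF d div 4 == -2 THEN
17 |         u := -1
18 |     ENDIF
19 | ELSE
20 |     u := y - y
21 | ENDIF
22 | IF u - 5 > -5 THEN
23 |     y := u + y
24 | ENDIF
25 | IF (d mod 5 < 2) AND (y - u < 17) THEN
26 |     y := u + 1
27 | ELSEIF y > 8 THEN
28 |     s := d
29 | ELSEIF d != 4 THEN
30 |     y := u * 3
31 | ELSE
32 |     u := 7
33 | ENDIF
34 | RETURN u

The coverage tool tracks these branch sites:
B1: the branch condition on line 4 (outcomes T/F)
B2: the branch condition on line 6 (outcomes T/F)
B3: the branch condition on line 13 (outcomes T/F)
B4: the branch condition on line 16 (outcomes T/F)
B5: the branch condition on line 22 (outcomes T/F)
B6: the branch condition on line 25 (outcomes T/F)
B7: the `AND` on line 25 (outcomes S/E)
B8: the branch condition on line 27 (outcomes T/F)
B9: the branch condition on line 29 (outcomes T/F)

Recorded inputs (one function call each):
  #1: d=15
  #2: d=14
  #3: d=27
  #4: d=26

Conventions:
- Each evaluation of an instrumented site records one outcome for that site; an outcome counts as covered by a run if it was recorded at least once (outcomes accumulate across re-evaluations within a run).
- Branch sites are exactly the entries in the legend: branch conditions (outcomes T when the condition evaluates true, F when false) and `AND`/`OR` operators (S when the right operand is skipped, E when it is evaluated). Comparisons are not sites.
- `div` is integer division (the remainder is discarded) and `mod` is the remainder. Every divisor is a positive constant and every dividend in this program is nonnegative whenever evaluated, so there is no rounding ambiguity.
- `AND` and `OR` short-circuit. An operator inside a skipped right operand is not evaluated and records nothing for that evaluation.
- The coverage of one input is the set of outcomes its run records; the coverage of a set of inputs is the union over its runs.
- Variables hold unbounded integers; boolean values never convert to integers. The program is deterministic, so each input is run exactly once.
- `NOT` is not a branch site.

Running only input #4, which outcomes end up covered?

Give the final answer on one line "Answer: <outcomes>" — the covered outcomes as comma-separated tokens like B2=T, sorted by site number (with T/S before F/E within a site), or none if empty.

Event log for input #4 (d=26):
  B1->T, B3->F, B5->F, B7->E, B6->F, B8->T
collecting distinct outcomes: B1=T, B3=F, B5=F, B6=F, B7=E, B8=T

Answer: B1=T, B3=F, B5=F, B6=F, B7=E, B8=T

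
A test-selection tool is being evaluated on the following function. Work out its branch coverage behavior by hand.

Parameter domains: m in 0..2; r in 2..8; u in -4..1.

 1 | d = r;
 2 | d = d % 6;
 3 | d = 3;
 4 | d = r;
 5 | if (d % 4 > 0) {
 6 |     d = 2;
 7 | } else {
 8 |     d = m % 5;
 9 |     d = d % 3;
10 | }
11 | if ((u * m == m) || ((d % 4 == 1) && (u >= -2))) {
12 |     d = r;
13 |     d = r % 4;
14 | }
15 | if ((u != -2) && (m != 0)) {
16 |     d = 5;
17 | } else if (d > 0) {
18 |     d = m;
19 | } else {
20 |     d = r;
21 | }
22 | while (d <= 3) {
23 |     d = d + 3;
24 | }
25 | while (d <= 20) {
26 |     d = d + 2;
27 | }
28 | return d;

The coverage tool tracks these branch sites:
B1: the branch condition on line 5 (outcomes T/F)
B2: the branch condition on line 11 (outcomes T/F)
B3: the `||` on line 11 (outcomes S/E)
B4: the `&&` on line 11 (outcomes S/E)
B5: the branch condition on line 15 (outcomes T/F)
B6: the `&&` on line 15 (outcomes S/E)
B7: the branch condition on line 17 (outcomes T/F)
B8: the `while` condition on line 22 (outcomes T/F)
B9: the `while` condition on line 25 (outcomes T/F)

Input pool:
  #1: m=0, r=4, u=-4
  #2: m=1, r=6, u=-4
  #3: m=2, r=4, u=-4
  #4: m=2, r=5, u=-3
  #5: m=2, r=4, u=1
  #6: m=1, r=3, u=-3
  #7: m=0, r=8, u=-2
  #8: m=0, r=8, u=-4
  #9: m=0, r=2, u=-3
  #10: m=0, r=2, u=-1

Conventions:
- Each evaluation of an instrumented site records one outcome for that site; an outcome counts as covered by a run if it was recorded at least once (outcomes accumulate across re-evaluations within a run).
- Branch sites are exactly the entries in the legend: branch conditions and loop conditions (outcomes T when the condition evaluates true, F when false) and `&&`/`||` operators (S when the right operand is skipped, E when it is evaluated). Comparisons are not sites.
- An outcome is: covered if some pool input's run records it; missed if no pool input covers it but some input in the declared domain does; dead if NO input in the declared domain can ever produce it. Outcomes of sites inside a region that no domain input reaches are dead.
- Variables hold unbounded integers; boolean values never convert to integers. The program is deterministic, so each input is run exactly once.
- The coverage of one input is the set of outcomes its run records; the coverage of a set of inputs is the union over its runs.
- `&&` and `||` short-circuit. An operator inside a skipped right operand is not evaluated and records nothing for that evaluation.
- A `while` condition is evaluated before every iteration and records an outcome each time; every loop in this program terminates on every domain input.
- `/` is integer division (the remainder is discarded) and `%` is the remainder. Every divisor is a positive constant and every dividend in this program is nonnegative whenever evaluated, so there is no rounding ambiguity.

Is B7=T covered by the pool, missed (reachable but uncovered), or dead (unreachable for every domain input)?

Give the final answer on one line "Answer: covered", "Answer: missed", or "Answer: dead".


B7=T is recorded by pool input(s) 9, 10 -> covered
Answer: covered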